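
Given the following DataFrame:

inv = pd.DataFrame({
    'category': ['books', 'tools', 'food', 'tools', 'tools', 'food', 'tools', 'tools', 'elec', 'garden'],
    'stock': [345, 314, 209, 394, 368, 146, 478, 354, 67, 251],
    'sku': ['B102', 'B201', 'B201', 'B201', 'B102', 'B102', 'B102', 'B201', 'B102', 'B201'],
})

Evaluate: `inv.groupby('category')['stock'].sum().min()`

group by category, sum of stock:
category
books      345
elec        67
food       355
garden     251
tools     1908
Name: stock, dtype: int64

67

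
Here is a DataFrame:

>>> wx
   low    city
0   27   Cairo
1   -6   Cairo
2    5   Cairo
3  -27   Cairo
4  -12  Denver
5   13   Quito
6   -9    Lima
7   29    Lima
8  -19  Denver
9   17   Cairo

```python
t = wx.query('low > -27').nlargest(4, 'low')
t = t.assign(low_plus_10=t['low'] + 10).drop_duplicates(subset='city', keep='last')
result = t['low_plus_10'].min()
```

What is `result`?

filter rows where low > -27:
   low    city
0   27   Cairo
1   -6   Cairo
2    5   Cairo
4  -12  Denver
5   13   Quito
6   -9    Lima
7   29    Lima
8  -19  Denver
9   17   Cairo
take 4 rows with largest low:
   low   city
7   29   Lima
0   27  Cairo
9   17  Cairo
5   13  Quito
add column low_plus_10 = t['low'] + 10:
   low   city  low_plus_10
7   29   Lima           39
0   27  Cairo           37
9   17  Cairo           27
5   13  Quito           23
drop duplicate city (keep=last):
   low   city  low_plus_10
7   29   Lima           39
9   17  Cairo           27
5   13  Quito           23
Reading off the min of column 'low_plus_10', we get 23.

23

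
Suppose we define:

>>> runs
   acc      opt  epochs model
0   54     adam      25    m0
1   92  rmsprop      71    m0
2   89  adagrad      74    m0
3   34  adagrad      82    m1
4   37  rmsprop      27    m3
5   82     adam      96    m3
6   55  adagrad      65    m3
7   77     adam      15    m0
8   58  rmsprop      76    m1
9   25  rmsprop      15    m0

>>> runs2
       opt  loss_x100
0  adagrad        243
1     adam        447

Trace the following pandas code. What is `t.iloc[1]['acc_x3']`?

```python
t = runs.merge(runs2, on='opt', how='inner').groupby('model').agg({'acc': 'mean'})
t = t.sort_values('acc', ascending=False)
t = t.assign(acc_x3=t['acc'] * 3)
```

205.5

merge on 'opt' (how='inner') → 6 rows:
   acc      opt  epochs model  loss_x100
0   54     adam      25    m0        447
1   89  adagrad      74    m0        243
2   34  adagrad      82    m1        243
3   82     adam      96    m3        447
4   55  adagrad      65    m3        243
5   77     adam      15    m0        447
group by model, mean of acc:
             acc
model           
m0     73.333333
m1     34.000000
m3     68.500000
sort by acc descending:
             acc
model           
m0     73.333333
m3     68.500000
m1     34.000000
add column acc_x3 = t['acc'] * 3:
             acc  acc_x3
model                   
m0     73.333333   220.0
m3     68.500000   205.5
m1     34.000000   102.0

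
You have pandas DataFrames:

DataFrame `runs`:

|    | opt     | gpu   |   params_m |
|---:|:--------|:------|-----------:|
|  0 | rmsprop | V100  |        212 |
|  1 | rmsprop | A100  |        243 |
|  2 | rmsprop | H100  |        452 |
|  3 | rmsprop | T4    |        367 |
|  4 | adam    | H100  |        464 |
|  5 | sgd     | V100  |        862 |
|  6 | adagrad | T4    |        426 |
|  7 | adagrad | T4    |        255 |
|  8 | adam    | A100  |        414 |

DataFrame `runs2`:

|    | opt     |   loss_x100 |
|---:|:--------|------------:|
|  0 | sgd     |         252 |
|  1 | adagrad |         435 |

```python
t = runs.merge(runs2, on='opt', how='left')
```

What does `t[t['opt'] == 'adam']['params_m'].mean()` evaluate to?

merge on 'opt' (how='left') → 9 rows:
       opt   gpu  params_m  loss_x100
0  rmsprop  V100       212        NaN
1  rmsprop  A100       243        NaN
2  rmsprop  H100       452        NaN
3  rmsprop    T4       367        NaN
4     adam  H100       464        NaN
5      sgd  V100       862      252.0
6  adagrad    T4       426      435.0
7  adagrad    T4       255      435.0
8     adam  A100       414        NaN
filter rows where opt == 'adam':
    opt   gpu  params_m  loss_x100
4  adam  H100       464        NaN
8  adam  A100       414        NaN
Reading off the mean of column 'params_m', we get 439.0.

439.0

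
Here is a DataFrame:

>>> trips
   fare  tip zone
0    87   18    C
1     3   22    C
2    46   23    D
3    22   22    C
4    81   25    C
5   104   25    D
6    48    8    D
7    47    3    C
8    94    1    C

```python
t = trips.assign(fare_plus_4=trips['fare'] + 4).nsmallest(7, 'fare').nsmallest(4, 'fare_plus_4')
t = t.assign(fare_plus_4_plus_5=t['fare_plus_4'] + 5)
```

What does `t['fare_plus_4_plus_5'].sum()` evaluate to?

154

add column fare_plus_4 = trips['fare'] + 4:
   fare  tip zone  fare_plus_4
0    87   18    C           91
1     3   22    C            7
2    46   23    D           50
3    22   22    C           26
4    81   25    C           85
5   104   25    D          108
6    48    8    D           52
7    47    3    C           51
8    94    1    C           98
take 7 rows with smallest fare:
   fare  tip zone  fare_plus_4
1     3   22    C            7
3    22   22    C           26
2    46   23    D           50
7    47    3    C           51
6    48    8    D           52
4    81   25    C           85
0    87   18    C           91
take 4 rows with smallest fare_plus_4:
   fare  tip zone  fare_plus_4
1     3   22    C            7
3    22   22    C           26
2    46   23    D           50
7    47    3    C           51
add column fare_plus_4_plus_5 = t['fare_plus_4'] + 5:
   fare  tip zone  fare_plus_4  fare_plus_4_plus_5
1     3   22    C            7                  12
3    22   22    C           26                  31
2    46   23    D           50                  55
7    47    3    C           51                  56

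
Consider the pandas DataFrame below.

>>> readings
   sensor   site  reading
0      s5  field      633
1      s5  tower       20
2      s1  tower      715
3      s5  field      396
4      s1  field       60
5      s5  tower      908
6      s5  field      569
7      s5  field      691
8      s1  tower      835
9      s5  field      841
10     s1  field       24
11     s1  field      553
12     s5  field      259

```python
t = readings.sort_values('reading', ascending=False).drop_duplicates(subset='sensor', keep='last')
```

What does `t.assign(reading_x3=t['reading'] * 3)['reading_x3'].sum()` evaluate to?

132

sort by reading descending:
   sensor   site  reading
5      s5  tower      908
9      s5  field      841
8      s1  tower      835
2      s1  tower      715
7      s5  field      691
0      s5  field      633
6      s5  field      569
11     s1  field      553
3      s5  field      396
12     s5  field      259
4      s1  field       60
10     s1  field       24
1      s5  tower       20
drop duplicate sensor (keep=last):
   sensor   site  reading
10     s1  field       24
1      s5  tower       20
add column reading_x3 = t['reading'] * 3:
   sensor   site  reading  reading_x3
10     s1  field       24          72
1      s5  tower       20          60
Reading off the sum of column 'reading_x3', we get 132.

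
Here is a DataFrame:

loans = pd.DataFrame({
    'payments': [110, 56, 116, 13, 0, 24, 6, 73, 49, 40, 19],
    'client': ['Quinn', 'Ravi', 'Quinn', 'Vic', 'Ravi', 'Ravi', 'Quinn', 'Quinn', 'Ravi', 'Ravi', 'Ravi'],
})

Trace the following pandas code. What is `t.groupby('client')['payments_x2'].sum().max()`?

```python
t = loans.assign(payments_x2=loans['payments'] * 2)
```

610

add column payments_x2 = loans['payments'] * 2:
    payments client  payments_x2
0        110  Quinn          220
1         56   Ravi          112
2        116  Quinn          232
3         13    Vic           26
4          0   Ravi            0
5         24   Ravi           48
6          6  Quinn           12
7         73  Quinn          146
8         49   Ravi           98
9         40   Ravi           80
10        19   Ravi           38
group by client, sum of payments_x2:
client
Quinn    610
Ravi     376
Vic       26
Name: payments_x2, dtype: int64
So max() = 610.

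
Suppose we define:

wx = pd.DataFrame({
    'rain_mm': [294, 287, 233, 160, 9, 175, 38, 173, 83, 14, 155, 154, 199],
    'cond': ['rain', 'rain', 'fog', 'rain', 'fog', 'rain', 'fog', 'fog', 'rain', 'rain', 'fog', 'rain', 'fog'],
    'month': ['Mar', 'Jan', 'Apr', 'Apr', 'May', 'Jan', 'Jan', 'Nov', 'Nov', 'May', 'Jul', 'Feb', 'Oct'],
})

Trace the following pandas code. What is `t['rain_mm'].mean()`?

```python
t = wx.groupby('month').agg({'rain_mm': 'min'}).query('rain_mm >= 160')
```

217.666666667

group by month, min of rain_mm:
       rain_mm
month         
Apr        160
Feb        154
Jan         38
Jul        155
Mar        294
May          9
Nov         83
Oct        199
filter rows where rain_mm >= 160:
       rain_mm
month         
Apr        160
Mar        294
Oct        199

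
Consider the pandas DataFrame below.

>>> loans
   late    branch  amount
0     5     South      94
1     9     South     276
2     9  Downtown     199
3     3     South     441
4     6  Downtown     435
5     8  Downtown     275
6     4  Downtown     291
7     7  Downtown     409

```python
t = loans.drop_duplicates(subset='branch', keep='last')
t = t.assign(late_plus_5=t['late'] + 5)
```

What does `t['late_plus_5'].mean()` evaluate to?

drop duplicate branch (keep=last):
   late    branch  amount
3     3     South     441
7     7  Downtown     409
add column late_plus_5 = t['late'] + 5:
   late    branch  amount  late_plus_5
3     3     South     441            8
7     7  Downtown     409           12

10.0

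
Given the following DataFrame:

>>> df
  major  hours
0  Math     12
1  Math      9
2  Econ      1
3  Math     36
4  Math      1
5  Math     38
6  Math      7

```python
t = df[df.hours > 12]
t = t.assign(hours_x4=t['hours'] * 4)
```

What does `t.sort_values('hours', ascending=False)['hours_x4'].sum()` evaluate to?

296

filter rows where hours > 12:
  major  hours
3  Math     36
5  Math     38
add column hours_x4 = t['hours'] * 4:
  major  hours  hours_x4
3  Math     36       144
5  Math     38       152
sort by hours descending:
  major  hours  hours_x4
5  Math     38       152
3  Math     36       144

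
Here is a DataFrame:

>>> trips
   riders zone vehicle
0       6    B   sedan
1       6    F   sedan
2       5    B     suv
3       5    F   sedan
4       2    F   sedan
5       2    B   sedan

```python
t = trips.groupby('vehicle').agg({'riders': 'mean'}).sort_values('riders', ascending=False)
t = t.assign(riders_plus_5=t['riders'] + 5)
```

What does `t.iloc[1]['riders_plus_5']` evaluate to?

group by vehicle, mean of riders:
         riders
vehicle        
sedan       4.2
suv         5.0
sort by riders descending:
         riders
vehicle        
suv         5.0
sedan       4.2
add column riders_plus_5 = t['riders'] + 5:
         riders  riders_plus_5
vehicle                       
suv         5.0           10.0
sedan       4.2            9.2
Finally, value at position 1, column 'riders_plus_5' = 9.2.

9.2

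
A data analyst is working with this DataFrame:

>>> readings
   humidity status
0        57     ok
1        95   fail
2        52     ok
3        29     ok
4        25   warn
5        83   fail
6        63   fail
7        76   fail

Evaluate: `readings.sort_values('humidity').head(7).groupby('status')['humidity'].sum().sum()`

sort by humidity:
   humidity status
4        25   warn
3        29     ok
2        52     ok
0        57     ok
6        63   fail
7        76   fail
5        83   fail
1        95   fail
take first 7 rows:
   humidity status
4        25   warn
3        29     ok
2        52     ok
0        57     ok
6        63   fail
7        76   fail
5        83   fail
group by status, sum of humidity:
status
fail    222
ok      138
warn     25
Name: humidity, dtype: int64

385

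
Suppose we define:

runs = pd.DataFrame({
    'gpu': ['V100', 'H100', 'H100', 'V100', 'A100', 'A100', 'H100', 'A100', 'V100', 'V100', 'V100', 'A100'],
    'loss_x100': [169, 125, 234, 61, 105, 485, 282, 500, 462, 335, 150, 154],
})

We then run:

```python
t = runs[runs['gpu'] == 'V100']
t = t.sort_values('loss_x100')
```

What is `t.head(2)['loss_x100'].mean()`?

105.5

filter rows where gpu == 'V100':
     gpu  loss_x100
0   V100        169
3   V100         61
8   V100        462
9   V100        335
10  V100        150
sort by loss_x100:
     gpu  loss_x100
3   V100         61
10  V100        150
0   V100        169
9   V100        335
8   V100        462
take first 2 rows:
     gpu  loss_x100
3   V100         61
10  V100        150
So mean() = 105.5.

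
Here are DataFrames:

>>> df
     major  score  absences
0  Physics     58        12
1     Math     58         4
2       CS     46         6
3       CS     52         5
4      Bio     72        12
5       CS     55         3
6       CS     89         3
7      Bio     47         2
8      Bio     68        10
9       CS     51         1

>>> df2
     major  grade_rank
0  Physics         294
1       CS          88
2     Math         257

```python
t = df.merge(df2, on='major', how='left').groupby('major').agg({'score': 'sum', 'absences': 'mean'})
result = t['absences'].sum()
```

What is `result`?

27.6

merge on 'major' (how='left') → 10 rows:
     major  score  absences  grade_rank
0  Physics     58        12       294.0
1     Math     58         4       257.0
2       CS     46         6        88.0
3       CS     52         5        88.0
4      Bio     72        12         NaN
5       CS     55         3        88.0
6       CS     89         3        88.0
7      Bio     47         2         NaN
8      Bio     68        10         NaN
9       CS     51         1        88.0
group by major: sum(score), mean(absences):
         score  absences
major                   
Bio        187       8.0
CS         293       3.6
Math        58       4.0
Physics     58      12.0
Finally, sum of column 'absences' = 27.6.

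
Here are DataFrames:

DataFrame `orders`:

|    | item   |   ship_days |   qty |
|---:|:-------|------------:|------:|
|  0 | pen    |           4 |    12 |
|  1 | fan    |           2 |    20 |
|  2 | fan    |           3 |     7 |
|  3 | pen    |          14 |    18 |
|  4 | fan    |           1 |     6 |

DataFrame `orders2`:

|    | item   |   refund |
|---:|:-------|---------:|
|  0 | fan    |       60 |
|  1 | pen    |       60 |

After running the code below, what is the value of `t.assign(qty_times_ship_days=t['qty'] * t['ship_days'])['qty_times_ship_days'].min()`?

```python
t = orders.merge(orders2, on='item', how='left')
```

6

merge on 'item' (how='left') → 5 rows:
  item  ship_days  qty  refund
0  pen          4   12      60
1  fan          2   20      60
2  fan          3    7      60
3  pen         14   18      60
4  fan          1    6      60
add column qty_times_ship_days = t['qty'] * t['ship_days']:
  item  ship_days  qty  refund  qty_times_ship_days
0  pen          4   12      60                   48
1  fan          2   20      60                   40
2  fan          3    7      60                   21
3  pen         14   18      60                  252
4  fan          1    6      60                    6
Hence 6.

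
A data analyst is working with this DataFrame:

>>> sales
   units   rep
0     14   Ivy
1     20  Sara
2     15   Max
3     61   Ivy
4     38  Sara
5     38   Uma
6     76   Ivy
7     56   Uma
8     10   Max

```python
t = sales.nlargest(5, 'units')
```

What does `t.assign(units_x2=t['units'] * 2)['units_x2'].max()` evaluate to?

152

take 5 rows with largest units:
   units   rep
6     76   Ivy
3     61   Ivy
7     56   Uma
4     38  Sara
5     38   Uma
add column units_x2 = t['units'] * 2:
   units   rep  units_x2
6     76   Ivy       152
3     61   Ivy       122
7     56   Uma       112
4     38  Sara        76
5     38   Uma        76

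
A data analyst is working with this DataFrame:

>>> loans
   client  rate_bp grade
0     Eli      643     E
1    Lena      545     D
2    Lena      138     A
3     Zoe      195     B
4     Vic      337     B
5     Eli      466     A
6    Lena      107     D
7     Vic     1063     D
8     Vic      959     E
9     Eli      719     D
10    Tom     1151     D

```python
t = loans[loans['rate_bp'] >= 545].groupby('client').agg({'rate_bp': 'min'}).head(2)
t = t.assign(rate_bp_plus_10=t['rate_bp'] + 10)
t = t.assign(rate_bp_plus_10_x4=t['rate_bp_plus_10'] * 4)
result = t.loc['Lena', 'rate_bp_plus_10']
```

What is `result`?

filter rows where rate_bp >= 545:
   client  rate_bp grade
0     Eli      643     E
1    Lena      545     D
7     Vic     1063     D
8     Vic      959     E
9     Eli      719     D
10    Tom     1151     D
group by client, min of rate_bp:
        rate_bp
client         
Eli         643
Lena        545
Tom        1151
Vic         959
take first 2 rows:
        rate_bp
client         
Eli         643
Lena        545
add column rate_bp_plus_10 = t['rate_bp'] + 10:
        rate_bp  rate_bp_plus_10
client                          
Eli         643              653
Lena        545              555
add column rate_bp_plus_10_x4 = t['rate_bp_plus_10'] * 4:
        rate_bp  rate_bp_plus_10  rate_bp_plus_10_x4
client                                              
Eli         643              653                2612
Lena        545              555                2220
value at row 'Lena', column 'rate_bp_plus_10' → 555

555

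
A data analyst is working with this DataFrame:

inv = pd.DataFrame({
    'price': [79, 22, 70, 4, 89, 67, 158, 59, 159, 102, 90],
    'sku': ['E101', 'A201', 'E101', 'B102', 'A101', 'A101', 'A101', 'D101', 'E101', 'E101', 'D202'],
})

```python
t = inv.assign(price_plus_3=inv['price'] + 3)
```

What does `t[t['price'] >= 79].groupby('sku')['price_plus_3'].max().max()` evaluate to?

add column price_plus_3 = inv['price'] + 3:
    price   sku  price_plus_3
0      79  E101            82
1      22  A201            25
2      70  E101            73
3       4  B102             7
4      89  A101            92
5      67  A101            70
6     158  A101           161
7      59  D101            62
8     159  E101           162
9     102  E101           105
10     90  D202            93
filter rows where price >= 79:
    price   sku  price_plus_3
0      79  E101            82
4      89  A101            92
6     158  A101           161
8     159  E101           162
9     102  E101           105
10     90  D202            93
group by sku, max of price_plus_3:
sku
A101    161
D202     93
E101    162
Name: price_plus_3, dtype: int64
max of the resulting series → 162

162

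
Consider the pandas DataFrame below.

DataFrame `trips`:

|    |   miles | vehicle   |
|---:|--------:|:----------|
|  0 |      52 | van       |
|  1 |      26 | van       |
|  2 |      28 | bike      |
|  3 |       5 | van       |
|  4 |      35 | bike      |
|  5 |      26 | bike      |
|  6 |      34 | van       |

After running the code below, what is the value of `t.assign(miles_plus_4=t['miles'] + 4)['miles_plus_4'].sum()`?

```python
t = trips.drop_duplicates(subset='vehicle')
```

88

drop duplicate vehicle (keep=first):
   miles vehicle
0     52     van
2     28    bike
add column miles_plus_4 = t['miles'] + 4:
   miles vehicle  miles_plus_4
0     52     van            56
2     28    bike            32
Then the sum of column 'miles_plus_4': 88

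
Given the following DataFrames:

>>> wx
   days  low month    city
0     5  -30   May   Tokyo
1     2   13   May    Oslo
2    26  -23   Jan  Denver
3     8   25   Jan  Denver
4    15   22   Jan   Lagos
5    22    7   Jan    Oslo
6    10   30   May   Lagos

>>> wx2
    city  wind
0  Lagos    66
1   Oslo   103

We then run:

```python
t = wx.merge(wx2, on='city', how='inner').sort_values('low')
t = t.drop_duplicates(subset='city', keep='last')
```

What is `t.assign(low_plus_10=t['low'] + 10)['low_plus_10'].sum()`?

merge on 'city' (how='inner') → 4 rows:
   days  low month   city  wind
0     2   13   May   Oslo   103
1    15   22   Jan  Lagos    66
2    22    7   Jan   Oslo   103
3    10   30   May  Lagos    66
sort by low:
   days  low month   city  wind
2    22    7   Jan   Oslo   103
0     2   13   May   Oslo   103
1    15   22   Jan  Lagos    66
3    10   30   May  Lagos    66
drop duplicate city (keep=last):
   days  low month   city  wind
0     2   13   May   Oslo   103
3    10   30   May  Lagos    66
add column low_plus_10 = t['low'] + 10:
   days  low month   city  wind  low_plus_10
0     2   13   May   Oslo   103           23
3    10   30   May  Lagos    66           40

63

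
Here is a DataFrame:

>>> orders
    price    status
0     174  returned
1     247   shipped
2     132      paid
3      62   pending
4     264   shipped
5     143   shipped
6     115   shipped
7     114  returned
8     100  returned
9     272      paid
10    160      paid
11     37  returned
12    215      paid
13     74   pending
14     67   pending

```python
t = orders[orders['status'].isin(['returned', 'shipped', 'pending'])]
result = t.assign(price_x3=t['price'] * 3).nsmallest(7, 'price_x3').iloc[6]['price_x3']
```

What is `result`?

filter rows where status in ['returned', 'shipped', 'pending']:
    price    status
0     174  returned
1     247   shipped
3      62   pending
4     264   shipped
5     143   shipped
6     115   shipped
7     114  returned
8     100  returned
11     37  returned
13     74   pending
14     67   pending
add column price_x3 = t['price'] * 3:
    price    status  price_x3
0     174  returned       522
1     247   shipped       741
3      62   pending       186
4     264   shipped       792
5     143   shipped       429
6     115   shipped       345
7     114  returned       342
8     100  returned       300
11     37  returned       111
13     74   pending       222
14     67   pending       201
take 7 rows with smallest price_x3:
    price    status  price_x3
11     37  returned       111
3      62   pending       186
14     67   pending       201
13     74   pending       222
8     100  returned       300
7     114  returned       342
6     115   shipped       345
The value at position 6, column 'price_x3' is 345.

345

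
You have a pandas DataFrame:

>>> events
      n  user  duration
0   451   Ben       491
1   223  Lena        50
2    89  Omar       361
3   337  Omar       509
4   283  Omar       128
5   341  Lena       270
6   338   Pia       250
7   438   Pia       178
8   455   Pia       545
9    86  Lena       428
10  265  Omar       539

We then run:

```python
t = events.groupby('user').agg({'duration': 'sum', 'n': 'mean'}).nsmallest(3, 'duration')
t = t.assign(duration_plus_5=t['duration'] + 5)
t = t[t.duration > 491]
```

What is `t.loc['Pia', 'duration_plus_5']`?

group by user: sum(duration), mean(n):
      duration           n
user                      
Ben        491  451.000000
Lena       748  216.666667
Omar      1537  243.500000
Pia        973  410.333333
take 3 rows with smallest duration:
      duration           n
user                      
Ben        491  451.000000
Lena       748  216.666667
Pia        973  410.333333
add column duration_plus_5 = t['duration'] + 5:
      duration           n  duration_plus_5
user                                       
Ben        491  451.000000              496
Lena       748  216.666667              753
Pia        973  410.333333              978
filter rows where duration > 491:
      duration           n  duration_plus_5
user                                       
Lena       748  216.666667              753
Pia        973  410.333333              978
value at row 'Pia', column 'duration_plus_5' → 978

978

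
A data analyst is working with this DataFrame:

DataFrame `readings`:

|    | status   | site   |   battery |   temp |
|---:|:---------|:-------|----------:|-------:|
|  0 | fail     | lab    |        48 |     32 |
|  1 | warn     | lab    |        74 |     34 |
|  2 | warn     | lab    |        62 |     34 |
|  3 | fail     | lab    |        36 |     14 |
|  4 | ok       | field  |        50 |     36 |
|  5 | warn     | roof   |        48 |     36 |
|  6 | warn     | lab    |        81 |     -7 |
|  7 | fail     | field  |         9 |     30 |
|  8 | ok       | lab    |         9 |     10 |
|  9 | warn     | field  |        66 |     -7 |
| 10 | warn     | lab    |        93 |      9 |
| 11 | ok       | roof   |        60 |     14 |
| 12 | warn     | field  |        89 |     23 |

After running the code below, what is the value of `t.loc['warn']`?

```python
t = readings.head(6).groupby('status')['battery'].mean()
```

61.3333333333

take first 6 rows:
  status   site  battery  temp
0   fail    lab       48    32
1   warn    lab       74    34
2   warn    lab       62    34
3   fail    lab       36    14
4     ok  field       50    36
5   warn   roof       48    36
group by status, mean of battery:
status
fail    42.000000
ok      50.000000
warn    61.333333
Name: battery, dtype: float64
So loc['warn'] = 61.3333333333.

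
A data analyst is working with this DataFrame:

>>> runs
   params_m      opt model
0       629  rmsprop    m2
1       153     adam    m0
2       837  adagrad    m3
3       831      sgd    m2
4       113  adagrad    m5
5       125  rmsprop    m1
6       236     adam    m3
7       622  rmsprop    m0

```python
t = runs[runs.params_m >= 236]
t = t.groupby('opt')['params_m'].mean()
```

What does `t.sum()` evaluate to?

filter rows where params_m >= 236:
   params_m      opt model
0       629  rmsprop    m2
2       837  adagrad    m3
3       831      sgd    m2
6       236     adam    m3
7       622  rmsprop    m0
group by opt, mean of params_m:
opt
adagrad    837.0
adam       236.0
rmsprop    625.5
sgd        831.0
Name: params_m, dtype: float64
Taking the sum of the resulting series gives 2529.5.

2529.5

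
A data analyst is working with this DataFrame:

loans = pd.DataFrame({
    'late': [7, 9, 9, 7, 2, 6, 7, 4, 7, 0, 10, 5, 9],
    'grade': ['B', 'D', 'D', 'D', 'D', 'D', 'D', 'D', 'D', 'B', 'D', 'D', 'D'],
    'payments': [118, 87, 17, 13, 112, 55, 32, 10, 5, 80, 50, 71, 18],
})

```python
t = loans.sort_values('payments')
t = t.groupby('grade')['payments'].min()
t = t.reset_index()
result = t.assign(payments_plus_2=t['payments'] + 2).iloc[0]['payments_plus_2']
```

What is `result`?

82

sort by payments:
    late grade  payments
8      7     D         5
7      4     D        10
3      7     D        13
2      9     D        17
12     9     D        18
6      7     D        32
10    10     D        50
5      6     D        55
11     5     D        71
9      0     B        80
1      9     D        87
4      2     D       112
0      7     B       118
group by grade, min of payments:
grade
B    80
D     5
Name: payments, dtype: int64
reset_index():
  grade  payments
0     B        80
1     D         5
add column payments_plus_2 = t['payments'] + 2:
  grade  payments  payments_plus_2
0     B        80               82
1     D         5                7
Then the value at position 0, column 'payments_plus_2': 82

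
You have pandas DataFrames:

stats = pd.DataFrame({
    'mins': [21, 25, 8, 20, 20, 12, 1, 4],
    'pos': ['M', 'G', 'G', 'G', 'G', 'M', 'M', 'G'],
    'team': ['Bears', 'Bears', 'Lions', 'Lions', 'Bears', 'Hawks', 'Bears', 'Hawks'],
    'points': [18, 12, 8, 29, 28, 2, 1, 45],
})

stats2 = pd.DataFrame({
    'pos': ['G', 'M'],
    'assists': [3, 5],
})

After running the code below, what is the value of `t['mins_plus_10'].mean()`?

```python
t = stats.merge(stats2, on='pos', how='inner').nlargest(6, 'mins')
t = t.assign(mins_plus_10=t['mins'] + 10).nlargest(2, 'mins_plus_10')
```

33.0

merge on 'pos' (how='inner') → 8 rows:
   mins pos   team  points  assists
0    21   M  Bears      18        5
1    25   G  Bears      12        3
2     8   G  Lions       8        3
3    20   G  Lions      29        3
4    20   G  Bears      28        3
5    12   M  Hawks       2        5
6     1   M  Bears       1        5
7     4   G  Hawks      45        3
take 6 rows with largest mins:
   mins pos   team  points  assists
1    25   G  Bears      12        3
0    21   M  Bears      18        5
3    20   G  Lions      29        3
4    20   G  Bears      28        3
5    12   M  Hawks       2        5
2     8   G  Lions       8        3
add column mins_plus_10 = t['mins'] + 10:
   mins pos   team  points  assists  mins_plus_10
1    25   G  Bears      12        3            35
0    21   M  Bears      18        5            31
3    20   G  Lions      29        3            30
4    20   G  Bears      28        3            30
5    12   M  Hawks       2        5            22
2     8   G  Lions       8        3            18
take 2 rows with largest mins_plus_10:
   mins pos   team  points  assists  mins_plus_10
1    25   G  Bears      12        3            35
0    21   M  Bears      18        5            31
The mean of column 'mins_plus_10' is 33.0.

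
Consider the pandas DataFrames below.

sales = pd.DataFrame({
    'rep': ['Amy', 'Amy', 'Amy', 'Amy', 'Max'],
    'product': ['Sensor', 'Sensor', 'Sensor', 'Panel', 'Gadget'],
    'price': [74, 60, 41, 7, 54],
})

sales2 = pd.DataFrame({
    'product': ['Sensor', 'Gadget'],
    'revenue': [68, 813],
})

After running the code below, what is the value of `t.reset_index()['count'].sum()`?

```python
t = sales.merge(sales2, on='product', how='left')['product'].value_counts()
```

merge on 'product' (how='left') → 5 rows:
   rep product  price  revenue
0  Amy  Sensor     74     68.0
1  Amy  Sensor     60     68.0
2  Amy  Sensor     41     68.0
3  Amy   Panel      7      NaN
4  Max  Gadget     54    813.0
value_counts of product:
product
Sensor    3
Panel     1
Gadget    1
Name: count, dtype: int64
reset_index():
  product  count
0  Sensor      3
1   Panel      1
2  Gadget      1
The sum of column 'count' is 5.

5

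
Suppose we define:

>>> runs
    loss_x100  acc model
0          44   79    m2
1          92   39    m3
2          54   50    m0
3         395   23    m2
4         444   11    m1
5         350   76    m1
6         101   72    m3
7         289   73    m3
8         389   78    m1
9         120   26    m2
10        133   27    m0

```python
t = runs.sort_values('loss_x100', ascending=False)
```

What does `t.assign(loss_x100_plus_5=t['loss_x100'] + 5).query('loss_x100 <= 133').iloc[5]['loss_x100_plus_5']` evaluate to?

sort by loss_x100 descending:
    loss_x100  acc model
4         444   11    m1
3         395   23    m2
8         389   78    m1
5         350   76    m1
7         289   73    m3
10        133   27    m0
9         120   26    m2
6         101   72    m3
1          92   39    m3
2          54   50    m0
0          44   79    m2
add column loss_x100_plus_5 = t['loss_x100'] + 5:
    loss_x100  acc model  loss_x100_plus_5
4         444   11    m1               449
3         395   23    m2               400
8         389   78    m1               394
5         350   76    m1               355
7         289   73    m3               294
10        133   27    m0               138
9         120   26    m2               125
6         101   72    m3               106
1          92   39    m3                97
2          54   50    m0                59
0          44   79    m2                49
filter rows where loss_x100 <= 133:
    loss_x100  acc model  loss_x100_plus_5
10        133   27    m0               138
9         120   26    m2               125
6         101   72    m3               106
1          92   39    m3                97
2          54   50    m0                59
0          44   79    m2                49

49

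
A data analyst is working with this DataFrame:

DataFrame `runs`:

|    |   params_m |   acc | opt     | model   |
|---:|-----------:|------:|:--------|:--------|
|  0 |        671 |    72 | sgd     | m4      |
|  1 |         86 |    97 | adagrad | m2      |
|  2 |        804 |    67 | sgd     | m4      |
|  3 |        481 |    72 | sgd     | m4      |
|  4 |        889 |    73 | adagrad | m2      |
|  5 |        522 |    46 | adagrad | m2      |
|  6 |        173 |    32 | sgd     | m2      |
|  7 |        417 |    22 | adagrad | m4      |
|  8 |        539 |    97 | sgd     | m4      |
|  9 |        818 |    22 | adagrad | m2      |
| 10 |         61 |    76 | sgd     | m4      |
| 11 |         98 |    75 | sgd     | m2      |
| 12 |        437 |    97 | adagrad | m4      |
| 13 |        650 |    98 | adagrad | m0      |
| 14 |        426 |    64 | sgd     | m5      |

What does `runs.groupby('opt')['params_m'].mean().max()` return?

545.571428571

group by opt, mean of params_m:
opt
adagrad    545.571429
sgd        406.625000
Name: params_m, dtype: float64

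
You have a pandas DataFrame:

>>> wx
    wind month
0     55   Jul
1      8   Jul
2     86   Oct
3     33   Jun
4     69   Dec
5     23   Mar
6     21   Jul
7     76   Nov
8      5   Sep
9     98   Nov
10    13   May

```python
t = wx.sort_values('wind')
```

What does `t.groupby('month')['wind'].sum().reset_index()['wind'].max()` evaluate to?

174

sort by wind:
    wind month
8      5   Sep
1      8   Jul
10    13   May
6     21   Jul
5     23   Mar
3     33   Jun
0     55   Jul
4     69   Dec
7     76   Nov
2     86   Oct
9     98   Nov
group by month, sum of wind:
month
Dec     69
Jul     84
Jun     33
Mar     23
May     13
Nov    174
Oct     86
Sep      5
Name: wind, dtype: int64
reset_index():
  month  wind
0   Dec    69
1   Jul    84
2   Jun    33
3   Mar    23
4   May    13
5   Nov   174
6   Oct    86
7   Sep     5
max of column 'wind' → 174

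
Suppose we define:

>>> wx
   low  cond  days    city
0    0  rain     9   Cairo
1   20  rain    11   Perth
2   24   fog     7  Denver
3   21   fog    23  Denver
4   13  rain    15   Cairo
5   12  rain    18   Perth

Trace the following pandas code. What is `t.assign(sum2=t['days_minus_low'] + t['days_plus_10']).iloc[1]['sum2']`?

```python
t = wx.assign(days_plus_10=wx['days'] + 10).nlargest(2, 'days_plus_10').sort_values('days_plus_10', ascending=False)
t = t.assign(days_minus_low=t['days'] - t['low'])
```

add column days_plus_10 = wx['days'] + 10:
   low  cond  days    city  days_plus_10
0    0  rain     9   Cairo            19
1   20  rain    11   Perth            21
2   24   fog     7  Denver            17
3   21   fog    23  Denver            33
4   13  rain    15   Cairo            25
5   12  rain    18   Perth            28
take 2 rows with largest days_plus_10:
   low  cond  days    city  days_plus_10
3   21   fog    23  Denver            33
5   12  rain    18   Perth            28
sort by days_plus_10 descending:
   low  cond  days    city  days_plus_10
3   21   fog    23  Denver            33
5   12  rain    18   Perth            28
add column days_minus_low = t['days'] - t['low']:
   low  cond  days    city  days_plus_10  days_minus_low
3   21   fog    23  Denver            33               2
5   12  rain    18   Perth            28               6
add column sum2 = t['days_minus_low'] + t['days_plus_10']:
   low  cond  days    city  days_plus_10  days_minus_low  sum2
3   21   fog    23  Denver            33               2    35
5   12  rain    18   Perth            28               6    34
So iloc[1]['sum2'] = 34.

34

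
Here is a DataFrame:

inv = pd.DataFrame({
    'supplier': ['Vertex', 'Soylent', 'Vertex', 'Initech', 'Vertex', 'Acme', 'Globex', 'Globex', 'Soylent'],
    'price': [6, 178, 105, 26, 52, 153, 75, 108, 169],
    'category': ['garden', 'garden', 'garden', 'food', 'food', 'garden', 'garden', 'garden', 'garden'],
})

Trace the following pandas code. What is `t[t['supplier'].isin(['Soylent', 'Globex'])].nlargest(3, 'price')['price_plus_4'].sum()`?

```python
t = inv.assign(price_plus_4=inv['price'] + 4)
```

add column price_plus_4 = inv['price'] + 4:
  supplier  price category  price_plus_4
0   Vertex      6   garden            10
1  Soylent    178   garden           182
2   Vertex    105   garden           109
3  Initech     26     food            30
4   Vertex     52     food            56
5     Acme    153   garden           157
6   Globex     75   garden            79
7   Globex    108   garden           112
8  Soylent    169   garden           173
filter rows where supplier in ['Soylent', 'Globex']:
  supplier  price category  price_plus_4
1  Soylent    178   garden           182
6   Globex     75   garden            79
7   Globex    108   garden           112
8  Soylent    169   garden           173
take 3 rows with largest price:
  supplier  price category  price_plus_4
1  Soylent    178   garden           182
8  Soylent    169   garden           173
7   Globex    108   garden           112
sum of column 'price_plus_4' → 467

467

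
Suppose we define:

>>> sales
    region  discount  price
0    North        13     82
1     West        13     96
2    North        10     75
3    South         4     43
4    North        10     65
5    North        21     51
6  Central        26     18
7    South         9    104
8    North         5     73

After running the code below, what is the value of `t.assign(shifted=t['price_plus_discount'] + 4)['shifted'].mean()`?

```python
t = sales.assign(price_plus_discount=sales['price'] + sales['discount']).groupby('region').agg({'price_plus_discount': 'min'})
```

add column price_plus_discount = sales['price'] + sales['discount']:
    region  discount  price  price_plus_discount
0    North        13     82                   95
1     West        13     96                  109
2    North        10     75                   85
3    South         4     43                   47
4    North        10     65                   75
5    North        21     51                   72
6  Central        26     18                   44
7    South         9    104                  113
8    North         5     73                   78
group by region, min of price_plus_discount:
         price_plus_discount
region                      
Central                   44
North                     72
South                     47
West                     109
add column shifted = t['price_plus_discount'] + 4:
         price_plus_discount  shifted
region                               
Central                   44       48
North                     72       76
South                     47       51
West                     109      113
Reading off the mean of column 'shifted', we get 72.0.

72.0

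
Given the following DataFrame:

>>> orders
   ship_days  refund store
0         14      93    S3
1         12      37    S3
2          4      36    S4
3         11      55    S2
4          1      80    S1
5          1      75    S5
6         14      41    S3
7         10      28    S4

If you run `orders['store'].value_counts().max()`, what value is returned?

value_counts of store:
store
S3    3
S4    2
S2    1
S1    1
S5    1
Name: count, dtype: int64
Reading off the max of the resulting series, we get 3.

3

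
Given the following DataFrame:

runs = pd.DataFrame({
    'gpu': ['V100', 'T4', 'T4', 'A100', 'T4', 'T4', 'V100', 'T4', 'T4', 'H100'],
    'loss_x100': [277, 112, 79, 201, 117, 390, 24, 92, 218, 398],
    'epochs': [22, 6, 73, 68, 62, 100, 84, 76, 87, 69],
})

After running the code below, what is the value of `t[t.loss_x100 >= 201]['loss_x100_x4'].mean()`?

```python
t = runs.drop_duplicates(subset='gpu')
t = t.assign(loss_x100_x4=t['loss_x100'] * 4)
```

1168.0

drop duplicate gpu (keep=first):
    gpu  loss_x100  epochs
0  V100        277      22
1    T4        112       6
3  A100        201      68
9  H100        398      69
add column loss_x100_x4 = t['loss_x100'] * 4:
    gpu  loss_x100  epochs  loss_x100_x4
0  V100        277      22          1108
1    T4        112       6           448
3  A100        201      68           804
9  H100        398      69          1592
filter rows where loss_x100 >= 201:
    gpu  loss_x100  epochs  loss_x100_x4
0  V100        277      22          1108
3  A100        201      68           804
9  H100        398      69          1592
Then the mean of column 'loss_x100_x4': 1168.0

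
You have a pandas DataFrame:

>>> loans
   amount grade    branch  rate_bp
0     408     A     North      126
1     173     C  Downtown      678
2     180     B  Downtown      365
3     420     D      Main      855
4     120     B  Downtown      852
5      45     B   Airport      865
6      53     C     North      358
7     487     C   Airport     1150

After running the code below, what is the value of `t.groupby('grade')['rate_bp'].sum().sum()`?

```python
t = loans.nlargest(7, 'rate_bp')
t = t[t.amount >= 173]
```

3048

take 7 rows with largest rate_bp:
   amount grade    branch  rate_bp
7     487     C   Airport     1150
5      45     B   Airport      865
3     420     D      Main      855
4     120     B  Downtown      852
1     173     C  Downtown      678
2     180     B  Downtown      365
6      53     C     North      358
filter rows where amount >= 173:
   amount grade    branch  rate_bp
7     487     C   Airport     1150
3     420     D      Main      855
1     173     C  Downtown      678
2     180     B  Downtown      365
group by grade, sum of rate_bp:
grade
B     365
C    1828
D     855
Name: rate_bp, dtype: int64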